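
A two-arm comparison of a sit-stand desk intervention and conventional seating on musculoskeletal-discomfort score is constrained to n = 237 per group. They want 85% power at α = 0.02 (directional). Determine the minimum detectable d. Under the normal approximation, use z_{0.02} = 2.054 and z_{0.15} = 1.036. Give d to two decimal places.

d_min ≈ 0.28

For two independent groups of n = 237 each: d_min = (z_{α} + z_β)·√(2/n).
z-sum = 2.054 + 1.036 = 3.090.
d_min = 3.090 × √(2/237) = 3.090 × 0.0919 = 0.284.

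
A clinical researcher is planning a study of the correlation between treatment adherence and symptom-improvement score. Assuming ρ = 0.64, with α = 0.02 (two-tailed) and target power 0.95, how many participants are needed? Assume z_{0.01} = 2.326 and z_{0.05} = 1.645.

Fisher's z: C = ½·ln((1+r)/(1−r)) = ½·ln(4.5556) = 0.7582.
n = ((z_{α/2} + z_β)/C)² + 3.
(2.326 + 1.645) / 0.7582 = 3.971 / 0.7582 = 5.237.
n = 5.237² + 3 = 27.43 + 3 = 30.4.
Round up.

n = 31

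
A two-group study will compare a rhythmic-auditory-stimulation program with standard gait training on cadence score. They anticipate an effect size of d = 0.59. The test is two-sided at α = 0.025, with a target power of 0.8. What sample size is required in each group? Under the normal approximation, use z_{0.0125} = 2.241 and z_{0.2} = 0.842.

For two independent groups with equal n: n = 2·((z_{α/2} + z_β) / d)².
z_{α/2} + z_β = 2.241 + 0.842 = 3.083.
n = 2 × (3.083 / 0.59)² = 2 × 5.225² = 2 × 27.31 = 54.6.
Round up to the next whole participant.

n = 55 per group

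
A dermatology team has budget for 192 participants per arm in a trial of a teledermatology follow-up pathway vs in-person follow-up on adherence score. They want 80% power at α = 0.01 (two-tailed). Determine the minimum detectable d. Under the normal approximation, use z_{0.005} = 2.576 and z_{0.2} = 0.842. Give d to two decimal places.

d_min ≈ 0.35

For two independent groups of n = 192 each: d_min = (z_{α/2} + z_β)·√(2/n).
z-sum = 2.576 + 0.842 = 3.418.
d_min = 3.418 × √(2/192) = 3.418 × 0.1021 = 0.349.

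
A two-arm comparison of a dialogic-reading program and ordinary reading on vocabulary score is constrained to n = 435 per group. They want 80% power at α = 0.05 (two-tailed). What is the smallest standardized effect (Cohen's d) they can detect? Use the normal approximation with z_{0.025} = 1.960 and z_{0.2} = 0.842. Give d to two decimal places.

For two independent groups of n = 435 each: d_min = (z_{α/2} + z_β)·√(2/n).
z-sum = 1.960 + 0.842 = 2.802.
d_min = 2.802 × √(2/435) = 2.802 × 0.0678 = 0.190.

d_min ≈ 0.19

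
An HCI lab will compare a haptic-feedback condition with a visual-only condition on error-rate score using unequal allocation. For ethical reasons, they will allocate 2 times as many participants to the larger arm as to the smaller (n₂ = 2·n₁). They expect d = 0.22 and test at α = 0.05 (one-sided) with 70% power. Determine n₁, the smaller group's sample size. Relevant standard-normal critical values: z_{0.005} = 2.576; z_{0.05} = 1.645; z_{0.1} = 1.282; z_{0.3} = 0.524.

n₁ = 146

With allocation ratio k = n₂/n₁ = 2, Var(x̄₁−x̄₂) = σ²(1/n₁ + 1/(k·n₁)) = σ²·(k+1)/(k·n₁).
So n₁ = (1 + 1/k)·((z_{α} + z_β)/d)² = 1.500 × (2.169/0.22)².
n₁ = 1.500 × 97.20 = 145.8.
Round up: n₁ = 146, giving n₂ = 2 × 146 = 292.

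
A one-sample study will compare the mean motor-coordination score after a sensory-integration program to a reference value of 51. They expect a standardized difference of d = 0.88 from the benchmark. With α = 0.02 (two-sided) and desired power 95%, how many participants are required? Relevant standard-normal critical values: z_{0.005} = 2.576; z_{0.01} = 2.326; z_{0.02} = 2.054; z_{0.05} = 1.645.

For a one-sample test: n = ((z_{α/2} + z_β) / d)².
z_{α/2} + z_β = 2.326 + 1.645 = 3.971.
n = (3.971 / 0.88)² = 4.513² = 20.36.
Round up.

n = 21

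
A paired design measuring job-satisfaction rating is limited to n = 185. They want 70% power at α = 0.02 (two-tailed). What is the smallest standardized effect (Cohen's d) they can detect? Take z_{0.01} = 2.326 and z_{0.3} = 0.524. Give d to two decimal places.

For a single sample (or paired design) of n = 185: d_min = (z_{α/2} + z_β)/√n.
z-sum = 2.326 + 0.524 = 2.850.
d_min = 2.850 / √185 = 2.850 / 13.601 = 0.210.

d_min ≈ 0.21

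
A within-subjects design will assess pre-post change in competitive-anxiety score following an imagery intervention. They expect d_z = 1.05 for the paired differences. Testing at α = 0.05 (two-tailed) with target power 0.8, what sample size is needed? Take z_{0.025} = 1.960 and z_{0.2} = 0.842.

For a paired (one-sample on differences) test: n = ((z_{α/2} + z_β) / d)².
z_{α/2} + z_β = 1.960 + 0.842 = 2.802.
n = (2.802 / 1.05)² = 2.669² = 7.12.
Round up.

n = 8 pairs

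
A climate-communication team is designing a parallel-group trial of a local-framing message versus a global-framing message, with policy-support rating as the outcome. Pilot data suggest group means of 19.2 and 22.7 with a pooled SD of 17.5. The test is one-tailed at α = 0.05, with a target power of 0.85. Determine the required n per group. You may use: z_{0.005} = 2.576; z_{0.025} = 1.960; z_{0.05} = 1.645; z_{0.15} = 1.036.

n = 360 per group

Cohen's d = |M₁ − M₂| / SD_pooled = |19.2 − 22.7| / 17.5 = 3.5 / 17.5 = 0.200.
For two independent groups with equal n: n = 2·((z_{α} + z_β) / d)².
z_{α} + z_β = 1.645 + 1.036 = 2.681.
n = 2 × (2.681 / 0.200)² = 2 × 13.405² = 2 × 179.69 = 359.4.
Round up to the next whole participant.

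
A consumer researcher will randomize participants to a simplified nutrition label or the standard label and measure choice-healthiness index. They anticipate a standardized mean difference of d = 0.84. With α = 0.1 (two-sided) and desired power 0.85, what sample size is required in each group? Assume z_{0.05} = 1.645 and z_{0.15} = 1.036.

For two independent groups with equal n: n = 2·((z_{α/2} + z_β) / d)².
z_{α/2} + z_β = 1.645 + 1.036 = 2.681.
n = 2 × (2.681 / 0.84)² = 2 × 3.192² = 2 × 10.19 = 20.4.
Round up to the next whole participant.

n = 21 per group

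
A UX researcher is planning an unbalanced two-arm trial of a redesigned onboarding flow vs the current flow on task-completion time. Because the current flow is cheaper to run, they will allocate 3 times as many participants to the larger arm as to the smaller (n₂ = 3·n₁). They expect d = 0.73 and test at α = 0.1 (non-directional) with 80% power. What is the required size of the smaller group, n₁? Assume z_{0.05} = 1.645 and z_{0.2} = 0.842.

n₁ = 16

With allocation ratio k = n₂/n₁ = 3, Var(x̄₁−x̄₂) = σ²(1/n₁ + 1/(k·n₁)) = σ²·(k+1)/(k·n₁).
So n₁ = (1 + 1/k)·((z_{α/2} + z_β)/d)² = 1.333 × (2.487/0.73)².
n₁ = 1.333 × 11.61 = 15.5.
Round up: n₁ = 16, giving n₂ = 3 × 16 = 48.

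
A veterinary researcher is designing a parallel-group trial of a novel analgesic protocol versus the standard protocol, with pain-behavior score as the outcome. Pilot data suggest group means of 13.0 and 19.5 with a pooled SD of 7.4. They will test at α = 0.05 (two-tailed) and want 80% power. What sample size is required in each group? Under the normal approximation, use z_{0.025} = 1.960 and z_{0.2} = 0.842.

Cohen's d = |M₁ − M₂| / SD_pooled = |13.0 − 19.5| / 7.4 = 6.5 / 7.4 = 0.878.
For two independent groups with equal n: n = 2·((z_{α/2} + z_β) / d)².
z_{α/2} + z_β = 1.960 + 0.842 = 2.802.
n = 2 × (2.802 / 0.878)² = 2 × 3.191² = 2 × 10.18 = 20.4.
Round up to the next whole participant.

n = 21 per group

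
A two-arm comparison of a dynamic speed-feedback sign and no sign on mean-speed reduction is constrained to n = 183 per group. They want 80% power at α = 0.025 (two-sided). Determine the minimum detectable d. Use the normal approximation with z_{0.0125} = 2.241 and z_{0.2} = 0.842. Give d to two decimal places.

For two independent groups of n = 183 each: d_min = (z_{α/2} + z_β)·√(2/n).
z-sum = 2.241 + 0.842 = 3.083.
d_min = 3.083 × √(2/183) = 3.083 × 0.1045 = 0.322.

d_min ≈ 0.32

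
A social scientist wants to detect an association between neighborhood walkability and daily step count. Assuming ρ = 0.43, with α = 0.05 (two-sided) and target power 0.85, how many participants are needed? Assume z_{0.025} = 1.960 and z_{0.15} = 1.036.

Fisher's z: C = ½·ln((1+r)/(1−r)) = ½·ln(2.5088) = 0.4599.
n = ((z_{α/2} + z_β)/C)² + 3.
(1.960 + 1.036) / 0.4599 = 2.996 / 0.4599 = 6.514.
n = 6.514² + 3 = 42.44 + 3 = 45.4.
Round up.

n = 46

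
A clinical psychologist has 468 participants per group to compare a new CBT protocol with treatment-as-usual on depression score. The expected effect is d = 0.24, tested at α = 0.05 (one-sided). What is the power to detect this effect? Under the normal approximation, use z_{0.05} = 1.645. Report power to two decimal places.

power ≈ 0.98

For two equal groups, power = Φ(d·√(n/2) − z_{α}).
d·√(n/2) = 0.24 × √(468/2) = 0.24 × 15.297 = 3.671.
z_β = 3.671 − 1.645 = 2.026.
Power = Φ(2.026) = 0.979.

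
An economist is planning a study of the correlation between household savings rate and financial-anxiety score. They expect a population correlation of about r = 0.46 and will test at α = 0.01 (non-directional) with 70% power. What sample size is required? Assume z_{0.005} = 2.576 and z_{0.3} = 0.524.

n = 42

Fisher's z: C = ½·ln((1+r)/(1−r)) = ½·ln(2.7037) = 0.4973.
n = ((z_{α/2} + z_β)/C)² + 3.
(2.576 + 0.524) / 0.4973 = 3.100 / 0.4973 = 6.234.
n = 6.234² + 3 = 38.86 + 3 = 41.9.
Round up.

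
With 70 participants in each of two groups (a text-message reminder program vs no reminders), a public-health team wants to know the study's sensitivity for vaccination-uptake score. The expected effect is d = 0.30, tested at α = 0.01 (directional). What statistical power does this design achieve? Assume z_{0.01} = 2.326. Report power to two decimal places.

For two equal groups, power = Φ(d·√(n/2) − z_{α}).
d·√(n/2) = 0.30 × √(70/2) = 0.30 × 5.916 = 1.775.
z_β = 1.775 − 2.326 = -0.551.
Power = Φ(-0.551) = 0.291.

power ≈ 0.29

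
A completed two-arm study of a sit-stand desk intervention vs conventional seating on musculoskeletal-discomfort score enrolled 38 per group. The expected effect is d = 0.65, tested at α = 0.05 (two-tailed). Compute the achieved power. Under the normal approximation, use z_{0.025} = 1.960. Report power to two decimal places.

power ≈ 0.81

For two equal groups, power = Φ(d·√(n/2) − z_{α/2}).
d·√(n/2) = 0.65 × √(38/2) = 0.65 × 4.359 = 2.833.
z_β = 2.833 − 1.960 = 0.873.
Power = Φ(0.873) = 0.809.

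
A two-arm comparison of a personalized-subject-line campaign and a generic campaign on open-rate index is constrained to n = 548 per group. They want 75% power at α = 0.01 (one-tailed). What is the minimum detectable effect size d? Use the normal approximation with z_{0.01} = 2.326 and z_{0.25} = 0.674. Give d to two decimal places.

d_min ≈ 0.18

For two independent groups of n = 548 each: d_min = (z_{α} + z_β)·√(2/n).
z-sum = 2.326 + 0.674 = 3.000.
d_min = 3.000 × √(2/548) = 3.000 × 0.0604 = 0.181.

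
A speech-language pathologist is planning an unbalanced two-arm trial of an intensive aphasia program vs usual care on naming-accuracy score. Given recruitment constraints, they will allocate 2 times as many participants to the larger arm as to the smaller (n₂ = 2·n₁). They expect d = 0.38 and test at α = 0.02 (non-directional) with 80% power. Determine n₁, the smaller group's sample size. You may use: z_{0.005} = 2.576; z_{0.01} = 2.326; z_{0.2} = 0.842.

n₁ = 105

With allocation ratio k = n₂/n₁ = 2, Var(x̄₁−x̄₂) = σ²(1/n₁ + 1/(k·n₁)) = σ²·(k+1)/(k·n₁).
So n₁ = (1 + 1/k)·((z_{α/2} + z_β)/d)² = 1.500 × (3.168/0.38)².
n₁ = 1.500 × 69.50 = 104.3.
Round up: n₁ = 105, giving n₂ = 2 × 105 = 210.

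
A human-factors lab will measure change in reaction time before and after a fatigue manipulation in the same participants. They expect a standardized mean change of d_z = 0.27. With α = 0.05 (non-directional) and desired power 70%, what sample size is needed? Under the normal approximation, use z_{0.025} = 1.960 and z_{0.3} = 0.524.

n = 85 pairs

For a paired (one-sample on differences) test: n = ((z_{α/2} + z_β) / d)².
z_{α/2} + z_β = 1.960 + 0.524 = 2.484.
n = (2.484 / 0.27)² = 9.200² = 84.64.
Round up.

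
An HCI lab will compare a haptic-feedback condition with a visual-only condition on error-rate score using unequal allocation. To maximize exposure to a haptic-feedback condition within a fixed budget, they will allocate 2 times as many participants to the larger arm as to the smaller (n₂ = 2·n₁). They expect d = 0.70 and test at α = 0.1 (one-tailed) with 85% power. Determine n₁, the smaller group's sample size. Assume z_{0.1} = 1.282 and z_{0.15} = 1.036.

With allocation ratio k = n₂/n₁ = 2, Var(x̄₁−x̄₂) = σ²(1/n₁ + 1/(k·n₁)) = σ²·(k+1)/(k·n₁).
So n₁ = (1 + 1/k)·((z_{α} + z_β)/d)² = 1.500 × (2.318/0.70)².
n₁ = 1.500 × 10.97 = 16.4.
Round up: n₁ = 17, giving n₂ = 2 × 17 = 34.

n₁ = 17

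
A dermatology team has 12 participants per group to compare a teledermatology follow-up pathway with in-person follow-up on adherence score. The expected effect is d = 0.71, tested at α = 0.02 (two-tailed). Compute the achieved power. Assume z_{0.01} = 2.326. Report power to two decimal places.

For two equal groups, power = Φ(d·√(n/2) − z_{α/2}).
d·√(n/2) = 0.71 × √(12/2) = 0.71 × 2.449 = 1.739.
z_β = 1.739 − 2.326 = -0.587.
Power = Φ(-0.587) = 0.279.

power ≈ 0.28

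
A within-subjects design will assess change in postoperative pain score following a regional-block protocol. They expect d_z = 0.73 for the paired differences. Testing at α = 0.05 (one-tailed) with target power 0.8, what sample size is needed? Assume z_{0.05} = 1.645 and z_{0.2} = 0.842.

For a paired (one-sample on differences) test: n = ((z_{α} + z_β) / d)².
z_{α} + z_β = 1.645 + 0.842 = 2.487.
n = (2.487 / 0.73)² = 3.407² = 11.61.
Round up.

n = 12 pairs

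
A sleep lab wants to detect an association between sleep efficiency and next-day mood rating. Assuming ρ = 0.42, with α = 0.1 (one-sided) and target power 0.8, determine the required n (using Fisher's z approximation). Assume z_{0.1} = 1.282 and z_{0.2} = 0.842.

Fisher's z: C = ½·ln((1+r)/(1−r)) = ½·ln(2.4483) = 0.4477.
n = ((z_{α} + z_β)/C)² + 3.
(1.282 + 0.842) / 0.4477 = 2.124 / 0.4477 = 4.744.
n = 4.744² + 3 = 22.51 + 3 = 25.5.
Round up.

n = 26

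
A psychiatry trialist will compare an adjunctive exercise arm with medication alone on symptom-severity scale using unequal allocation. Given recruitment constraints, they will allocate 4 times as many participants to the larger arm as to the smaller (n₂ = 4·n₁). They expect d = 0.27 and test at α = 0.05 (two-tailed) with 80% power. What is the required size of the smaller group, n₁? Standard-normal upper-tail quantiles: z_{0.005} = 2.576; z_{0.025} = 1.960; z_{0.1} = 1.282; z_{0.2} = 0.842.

With allocation ratio k = n₂/n₁ = 4, Var(x̄₁−x̄₂) = σ²(1/n₁ + 1/(k·n₁)) = σ²·(k+1)/(k·n₁).
So n₁ = (1 + 1/k)·((z_{α/2} + z_β)/d)² = 1.250 × (2.802/0.27)².
n₁ = 1.250 × 107.70 = 134.6.
Round up: n₁ = 135, giving n₂ = 4 × 135 = 540.

n₁ = 135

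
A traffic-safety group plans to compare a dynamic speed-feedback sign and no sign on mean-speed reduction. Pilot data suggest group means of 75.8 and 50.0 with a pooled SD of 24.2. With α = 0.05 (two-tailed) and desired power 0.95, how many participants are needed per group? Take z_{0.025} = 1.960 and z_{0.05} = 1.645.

n = 23 per group

Cohen's d = |M₁ − M₂| / SD_pooled = |75.8 − 50.0| / 24.2 = 25.8 / 24.2 = 1.066.
For two independent groups with equal n: n = 2·((z_{α/2} + z_β) / d)².
z_{α/2} + z_β = 1.960 + 1.645 = 3.605.
n = 2 × (3.605 / 1.066)² = 2 × 3.382² = 2 × 11.44 = 22.9.
Round up to the next whole participant.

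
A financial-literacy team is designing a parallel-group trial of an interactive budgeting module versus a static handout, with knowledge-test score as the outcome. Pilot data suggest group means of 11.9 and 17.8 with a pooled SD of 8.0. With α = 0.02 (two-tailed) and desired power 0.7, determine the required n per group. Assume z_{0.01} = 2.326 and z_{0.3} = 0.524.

Cohen's d = |M₁ − M₂| / SD_pooled = |11.9 − 17.8| / 8.0 = 5.9 / 8.0 = 0.738.
For two independent groups with equal n: n = 2·((z_{α/2} + z_β) / d)².
z_{α/2} + z_β = 2.326 + 0.524 = 2.850.
n = 2 × (2.850 / 0.738)² = 2 × 3.862² = 2 × 14.91 = 29.8.
Round up to the next whole participant.

n = 30 per group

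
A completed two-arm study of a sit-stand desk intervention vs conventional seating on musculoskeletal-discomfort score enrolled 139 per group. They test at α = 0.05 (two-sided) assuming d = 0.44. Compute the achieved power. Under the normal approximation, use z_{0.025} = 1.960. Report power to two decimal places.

For two equal groups, power = Φ(d·√(n/2) − z_{α/2}).
d·√(n/2) = 0.44 × √(139/2) = 0.44 × 8.337 = 3.668.
z_β = 3.668 − 1.960 = 1.708.
Power = Φ(1.708) = 0.956.

power ≈ 0.96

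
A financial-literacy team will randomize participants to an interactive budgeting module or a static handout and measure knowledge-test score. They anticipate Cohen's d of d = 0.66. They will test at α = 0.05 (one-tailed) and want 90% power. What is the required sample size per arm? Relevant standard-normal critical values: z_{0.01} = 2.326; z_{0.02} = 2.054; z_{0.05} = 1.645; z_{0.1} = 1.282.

For two independent groups with equal n: n = 2·((z_{α} + z_β) / d)².
z_{α} + z_β = 1.645 + 1.282 = 2.927.
n = 2 × (2.927 / 0.66)² = 2 × 4.435² = 2 × 19.67 = 39.3.
Round up to the next whole participant.

n = 40 per group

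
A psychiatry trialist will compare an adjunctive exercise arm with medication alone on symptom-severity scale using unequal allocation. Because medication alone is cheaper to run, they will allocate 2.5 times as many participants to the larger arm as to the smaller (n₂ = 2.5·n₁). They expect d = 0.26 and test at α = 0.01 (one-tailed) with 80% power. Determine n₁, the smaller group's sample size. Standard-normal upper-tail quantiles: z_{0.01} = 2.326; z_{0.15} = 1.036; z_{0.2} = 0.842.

n₁ = 208

With allocation ratio k = n₂/n₁ = 2.5, Var(x̄₁−x̄₂) = σ²(1/n₁ + 1/(k·n₁)) = σ²·(k+1)/(k·n₁).
So n₁ = (1 + 1/k)·((z_{α} + z_β)/d)² = 1.400 × (3.168/0.26)².
n₁ = 1.400 × 148.46 = 207.9.
Round up: n₁ = 208, giving n₂ = 2.5 × 208 = 520.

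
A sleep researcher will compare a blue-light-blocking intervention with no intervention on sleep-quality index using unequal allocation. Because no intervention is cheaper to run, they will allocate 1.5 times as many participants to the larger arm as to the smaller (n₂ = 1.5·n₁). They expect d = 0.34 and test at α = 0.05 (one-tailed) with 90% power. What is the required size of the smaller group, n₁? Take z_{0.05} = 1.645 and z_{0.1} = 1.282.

With allocation ratio k = n₂/n₁ = 1.5, Var(x̄₁−x̄₂) = σ²(1/n₁ + 1/(k·n₁)) = σ²·(k+1)/(k·n₁).
So n₁ = (1 + 1/k)·((z_{α} + z_β)/d)² = 1.667 × (2.927/0.34)².
n₁ = 1.667 × 74.11 = 123.5.
Round up: n₁ = 124, giving n₂ = 1.5 × 124 = 186.

n₁ = 124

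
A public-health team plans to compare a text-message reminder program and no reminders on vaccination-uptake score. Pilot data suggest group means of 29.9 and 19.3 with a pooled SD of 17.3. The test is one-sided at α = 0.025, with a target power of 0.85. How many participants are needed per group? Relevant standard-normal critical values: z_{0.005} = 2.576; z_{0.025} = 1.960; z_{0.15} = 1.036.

n = 48 per group

Cohen's d = |M₁ − M₂| / SD_pooled = |29.9 − 19.3| / 17.3 = 10.6 / 17.3 = 0.613.
For two independent groups with equal n: n = 2·((z_{α} + z_β) / d)².
z_{α} + z_β = 1.960 + 1.036 = 2.996.
n = 2 × (2.996 / 0.613)² = 2 × 4.887² = 2 × 23.89 = 47.8.
Round up to the next whole participant.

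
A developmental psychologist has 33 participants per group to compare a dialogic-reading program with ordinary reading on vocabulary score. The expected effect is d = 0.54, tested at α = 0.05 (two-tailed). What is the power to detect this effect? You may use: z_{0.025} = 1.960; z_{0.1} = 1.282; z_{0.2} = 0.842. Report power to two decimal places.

power ≈ 0.59

For two equal groups, power = Φ(d·√(n/2) − z_{α/2}).
d·√(n/2) = 0.54 × √(33/2) = 0.54 × 4.062 = 2.193.
z_β = 2.193 − 1.960 = 0.233.
Power = Φ(0.233) = 0.592.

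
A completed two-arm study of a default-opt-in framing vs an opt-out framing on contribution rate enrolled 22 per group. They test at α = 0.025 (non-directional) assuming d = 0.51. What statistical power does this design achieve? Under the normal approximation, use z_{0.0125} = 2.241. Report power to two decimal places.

power ≈ 0.29

For two equal groups, power = Φ(d·√(n/2) − z_{α/2}).
d·√(n/2) = 0.51 × √(22/2) = 0.51 × 3.317 = 1.691.
z_β = 1.691 − 2.241 = -0.550.
Power = Φ(-0.550) = 0.291.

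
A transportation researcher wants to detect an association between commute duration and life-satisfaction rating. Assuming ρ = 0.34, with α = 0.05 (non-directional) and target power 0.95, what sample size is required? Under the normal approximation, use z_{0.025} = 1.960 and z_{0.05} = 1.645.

n = 107

Fisher's z: C = ½·ln((1+r)/(1−r)) = ½·ln(2.0303) = 0.3541.
n = ((z_{α/2} + z_β)/C)² + 3.
(1.960 + 1.645) / 0.3541 = 3.605 / 0.3541 = 10.181.
n = 10.181² + 3 = 103.65 + 3 = 106.6.
Round up.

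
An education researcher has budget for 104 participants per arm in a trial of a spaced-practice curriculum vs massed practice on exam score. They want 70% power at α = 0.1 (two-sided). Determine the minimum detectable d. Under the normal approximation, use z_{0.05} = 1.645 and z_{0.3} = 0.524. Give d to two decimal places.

d_min ≈ 0.30

For two independent groups of n = 104 each: d_min = (z_{α/2} + z_β)·√(2/n).
z-sum = 1.645 + 0.524 = 2.169.
d_min = 2.169 × √(2/104) = 2.169 × 0.1387 = 0.301.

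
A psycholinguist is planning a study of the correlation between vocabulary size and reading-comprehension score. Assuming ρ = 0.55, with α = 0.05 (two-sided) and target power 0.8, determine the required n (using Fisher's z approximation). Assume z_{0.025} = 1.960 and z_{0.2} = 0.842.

Fisher's z: C = ½·ln((1+r)/(1−r)) = ½·ln(3.4444) = 0.6184.
n = ((z_{α/2} + z_β)/C)² + 3.
(1.960 + 0.842) / 0.6184 = 2.802 / 0.6184 = 4.531.
n = 4.531² + 3 = 20.53 + 3 = 23.5.
Round up.

n = 24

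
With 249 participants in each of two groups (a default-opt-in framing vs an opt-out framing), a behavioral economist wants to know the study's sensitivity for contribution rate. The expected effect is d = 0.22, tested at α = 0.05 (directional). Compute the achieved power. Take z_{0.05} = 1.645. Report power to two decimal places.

For two equal groups, power = Φ(d·√(n/2) − z_{α}).
d·√(n/2) = 0.22 × √(249/2) = 0.22 × 11.158 = 2.455.
z_β = 2.455 − 1.645 = 0.810.
Power = Φ(0.810) = 0.791.

power ≈ 0.79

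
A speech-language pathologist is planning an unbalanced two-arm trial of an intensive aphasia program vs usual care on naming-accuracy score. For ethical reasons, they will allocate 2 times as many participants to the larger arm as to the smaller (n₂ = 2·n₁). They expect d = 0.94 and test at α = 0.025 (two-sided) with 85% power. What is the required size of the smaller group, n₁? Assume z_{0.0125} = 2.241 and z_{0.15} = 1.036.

n₁ = 19

With allocation ratio k = n₂/n₁ = 2, Var(x̄₁−x̄₂) = σ²(1/n₁ + 1/(k·n₁)) = σ²·(k+1)/(k·n₁).
So n₁ = (1 + 1/k)·((z_{α/2} + z_β)/d)² = 1.500 × (3.277/0.94)².
n₁ = 1.500 × 12.15 = 18.2.
Round up: n₁ = 19, giving n₂ = 2 × 19 = 38.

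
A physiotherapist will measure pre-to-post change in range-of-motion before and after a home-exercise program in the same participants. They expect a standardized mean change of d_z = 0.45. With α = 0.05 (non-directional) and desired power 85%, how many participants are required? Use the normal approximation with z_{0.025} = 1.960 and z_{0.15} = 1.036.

n = 45 pairs

For a paired (one-sample on differences) test: n = ((z_{α/2} + z_β) / d)².
z_{α/2} + z_β = 1.960 + 1.036 = 2.996.
n = (2.996 / 0.45)² = 6.658² = 44.33.
Round up.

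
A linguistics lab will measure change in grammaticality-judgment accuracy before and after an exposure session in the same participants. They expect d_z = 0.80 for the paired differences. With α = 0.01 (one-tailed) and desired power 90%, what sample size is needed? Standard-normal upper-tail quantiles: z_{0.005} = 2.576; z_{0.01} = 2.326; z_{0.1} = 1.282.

n = 21 pairs

For a paired (one-sample on differences) test: n = ((z_{α} + z_β) / d)².
z_{α} + z_β = 2.326 + 1.282 = 3.608.
n = (3.608 / 0.80)² = 4.510² = 20.34.
Round up.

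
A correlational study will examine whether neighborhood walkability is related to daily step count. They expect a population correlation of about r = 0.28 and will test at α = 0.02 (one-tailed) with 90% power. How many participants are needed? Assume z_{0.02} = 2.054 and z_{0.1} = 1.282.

Fisher's z: C = ½·ln((1+r)/(1−r)) = ½·ln(1.7778) = 0.2877.
n = ((z_{α} + z_β)/C)² + 3.
(2.054 + 1.282) / 0.2877 = 3.336 / 0.2877 = 11.595.
n = 11.595² + 3 = 134.45 + 3 = 137.5.
Round up.

n = 138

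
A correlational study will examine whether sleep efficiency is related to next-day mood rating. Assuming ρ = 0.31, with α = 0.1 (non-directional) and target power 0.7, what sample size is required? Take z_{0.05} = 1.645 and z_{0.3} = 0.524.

Fisher's z: C = ½·ln((1+r)/(1−r)) = ½·ln(1.8986) = 0.3205.
n = ((z_{α/2} + z_β)/C)² + 3.
(1.645 + 0.524) / 0.3205 = 2.169 / 0.3205 = 6.768.
n = 6.768² + 3 = 45.80 + 3 = 48.8.
Round up.

n = 49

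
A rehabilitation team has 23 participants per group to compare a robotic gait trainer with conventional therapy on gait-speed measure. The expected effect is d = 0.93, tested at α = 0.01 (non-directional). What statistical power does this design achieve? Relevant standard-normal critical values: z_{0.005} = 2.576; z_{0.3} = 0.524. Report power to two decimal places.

For two equal groups, power = Φ(d·√(n/2) − z_{α/2}).
d·√(n/2) = 0.93 × √(23/2) = 0.93 × 3.391 = 3.154.
z_β = 3.154 − 2.576 = 0.578.
Power = Φ(0.578) = 0.718.

power ≈ 0.72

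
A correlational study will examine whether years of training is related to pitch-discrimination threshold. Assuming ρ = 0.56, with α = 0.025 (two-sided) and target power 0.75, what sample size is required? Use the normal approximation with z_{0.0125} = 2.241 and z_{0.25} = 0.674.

n = 25

Fisher's z: C = ½·ln((1+r)/(1−r)) = ½·ln(3.5455) = 0.6328.
n = ((z_{α/2} + z_β)/C)² + 3.
(2.241 + 0.674) / 0.6328 = 2.915 / 0.6328 = 4.607.
n = 4.607² + 3 = 21.22 + 3 = 24.2.
Round up.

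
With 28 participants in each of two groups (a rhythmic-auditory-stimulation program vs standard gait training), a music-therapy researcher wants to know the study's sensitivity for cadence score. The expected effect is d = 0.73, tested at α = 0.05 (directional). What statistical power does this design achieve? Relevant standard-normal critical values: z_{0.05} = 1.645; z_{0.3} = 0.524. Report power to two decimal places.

power ≈ 0.86

For two equal groups, power = Φ(d·√(n/2) − z_{α}).
d·√(n/2) = 0.73 × √(28/2) = 0.73 × 3.742 = 2.731.
z_β = 2.731 − 1.645 = 1.086.
Power = Φ(1.086) = 0.861.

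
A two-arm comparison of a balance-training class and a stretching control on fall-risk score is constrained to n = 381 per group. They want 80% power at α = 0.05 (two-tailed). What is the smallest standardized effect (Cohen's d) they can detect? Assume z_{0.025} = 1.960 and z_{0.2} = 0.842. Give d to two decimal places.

For two independent groups of n = 381 each: d_min = (z_{α/2} + z_β)·√(2/n).
z-sum = 1.960 + 0.842 = 2.802.
d_min = 2.802 × √(2/381) = 2.802 × 0.0725 = 0.203.

d_min ≈ 0.20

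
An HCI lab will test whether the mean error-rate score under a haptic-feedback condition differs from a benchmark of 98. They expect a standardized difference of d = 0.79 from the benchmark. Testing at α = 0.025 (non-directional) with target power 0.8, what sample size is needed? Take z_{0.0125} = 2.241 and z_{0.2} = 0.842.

For a one-sample test: n = ((z_{α/2} + z_β) / d)².
z_{α/2} + z_β = 2.241 + 0.842 = 3.083.
n = (3.083 / 0.79)² = 3.903² = 15.23.
Round up.

n = 16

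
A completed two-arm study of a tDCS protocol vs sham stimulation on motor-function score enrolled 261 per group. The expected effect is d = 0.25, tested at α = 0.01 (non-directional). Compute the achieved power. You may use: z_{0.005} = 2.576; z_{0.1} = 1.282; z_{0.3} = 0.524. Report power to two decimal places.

power ≈ 0.61

For two equal groups, power = Φ(d·√(n/2) − z_{α/2}).
d·√(n/2) = 0.25 × √(261/2) = 0.25 × 11.424 = 2.856.
z_β = 2.856 − 2.576 = 0.280.
Power = Φ(0.280) = 0.610.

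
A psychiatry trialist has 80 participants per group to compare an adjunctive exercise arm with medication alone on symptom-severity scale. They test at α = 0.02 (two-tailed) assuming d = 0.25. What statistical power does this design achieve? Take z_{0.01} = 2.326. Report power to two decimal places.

power ≈ 0.23

For two equal groups, power = Φ(d·√(n/2) − z_{α/2}).
d·√(n/2) = 0.25 × √(80/2) = 0.25 × 6.325 = 1.581.
z_β = 1.581 − 2.326 = -0.745.
Power = Φ(-0.745) = 0.228.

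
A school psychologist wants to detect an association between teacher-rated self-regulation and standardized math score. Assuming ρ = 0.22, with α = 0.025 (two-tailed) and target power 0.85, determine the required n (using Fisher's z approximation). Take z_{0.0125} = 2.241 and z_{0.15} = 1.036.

n = 218

Fisher's z: C = ½·ln((1+r)/(1−r)) = ½·ln(1.5641) = 0.2237.
n = ((z_{α/2} + z_β)/C)² + 3.
(2.241 + 1.036) / 0.2237 = 3.277 / 0.2237 = 14.649.
n = 14.649² + 3 = 214.60 + 3 = 217.6.
Round up.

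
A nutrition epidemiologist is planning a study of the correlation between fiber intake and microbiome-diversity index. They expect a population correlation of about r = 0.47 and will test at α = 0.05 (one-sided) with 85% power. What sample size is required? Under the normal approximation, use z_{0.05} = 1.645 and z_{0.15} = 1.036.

n = 31

Fisher's z: C = ½·ln((1+r)/(1−r)) = ½·ln(2.7736) = 0.5101.
n = ((z_{α} + z_β)/C)² + 3.
(1.645 + 1.036) / 0.5101 = 2.681 / 0.5101 = 5.256.
n = 5.256² + 3 = 27.62 + 3 = 30.6.
Round up.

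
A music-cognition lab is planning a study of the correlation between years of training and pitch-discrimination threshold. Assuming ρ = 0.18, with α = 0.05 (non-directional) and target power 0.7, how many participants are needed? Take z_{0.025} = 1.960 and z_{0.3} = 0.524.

Fisher's z: C = ½·ln((1+r)/(1−r)) = ½·ln(1.4390) = 0.1820.
n = ((z_{α/2} + z_β)/C)² + 3.
(1.960 + 0.524) / 0.1820 = 2.484 / 0.1820 = 13.648.
n = 13.648² + 3 = 186.28 + 3 = 189.3.
Round up.

n = 190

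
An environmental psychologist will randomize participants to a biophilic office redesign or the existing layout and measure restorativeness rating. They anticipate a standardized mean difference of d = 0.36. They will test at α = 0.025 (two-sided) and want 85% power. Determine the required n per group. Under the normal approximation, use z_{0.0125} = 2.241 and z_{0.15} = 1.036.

For two independent groups with equal n: n = 2·((z_{α/2} + z_β) / d)².
z_{α/2} + z_β = 2.241 + 1.036 = 3.277.
n = 2 × (3.277 / 0.36)² = 2 × 9.103² = 2 × 82.86 = 165.7.
Round up to the next whole participant.

n = 166 per group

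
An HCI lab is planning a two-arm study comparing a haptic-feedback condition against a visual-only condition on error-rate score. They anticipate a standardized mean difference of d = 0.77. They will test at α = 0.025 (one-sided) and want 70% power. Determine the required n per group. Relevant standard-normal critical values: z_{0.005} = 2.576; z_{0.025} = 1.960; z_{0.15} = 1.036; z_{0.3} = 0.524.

n = 21 per group

For two independent groups with equal n: n = 2·((z_{α} + z_β) / d)².
z_{α} + z_β = 1.960 + 0.524 = 2.484.
n = 2 × (2.484 / 0.77)² = 2 × 3.226² = 2 × 10.41 = 20.8.
Round up to the next whole participant.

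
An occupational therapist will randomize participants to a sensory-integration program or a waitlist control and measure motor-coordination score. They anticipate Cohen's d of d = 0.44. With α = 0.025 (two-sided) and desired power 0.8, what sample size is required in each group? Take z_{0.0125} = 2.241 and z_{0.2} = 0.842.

For two independent groups with equal n: n = 2·((z_{α/2} + z_β) / d)².
z_{α/2} + z_β = 2.241 + 0.842 = 3.083.
n = 2 × (3.083 / 0.44)² = 2 × 7.007² = 2 × 49.10 = 98.2.
Round up to the next whole participant.

n = 99 per group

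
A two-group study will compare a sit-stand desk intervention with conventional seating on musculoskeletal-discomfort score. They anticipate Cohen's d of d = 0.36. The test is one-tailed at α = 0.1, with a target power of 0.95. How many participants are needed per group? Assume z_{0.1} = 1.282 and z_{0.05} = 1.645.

For two independent groups with equal n: n = 2·((z_{α} + z_β) / d)².
z_{α} + z_β = 1.282 + 1.645 = 2.927.
n = 2 × (2.927 / 0.36)² = 2 × 8.131² = 2 × 66.11 = 132.2.
Round up to the next whole participant.

n = 133 per group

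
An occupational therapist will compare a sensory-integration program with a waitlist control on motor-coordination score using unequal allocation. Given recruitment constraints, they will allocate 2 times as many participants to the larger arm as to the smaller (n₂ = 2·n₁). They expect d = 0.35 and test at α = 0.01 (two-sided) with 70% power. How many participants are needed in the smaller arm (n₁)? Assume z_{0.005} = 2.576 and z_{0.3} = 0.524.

n₁ = 118

With allocation ratio k = n₂/n₁ = 2, Var(x̄₁−x̄₂) = σ²(1/n₁ + 1/(k·n₁)) = σ²·(k+1)/(k·n₁).
So n₁ = (1 + 1/k)·((z_{α/2} + z_β)/d)² = 1.500 × (3.100/0.35)².
n₁ = 1.500 × 78.45 = 117.7.
Round up: n₁ = 118, giving n₂ = 2 × 118 = 236.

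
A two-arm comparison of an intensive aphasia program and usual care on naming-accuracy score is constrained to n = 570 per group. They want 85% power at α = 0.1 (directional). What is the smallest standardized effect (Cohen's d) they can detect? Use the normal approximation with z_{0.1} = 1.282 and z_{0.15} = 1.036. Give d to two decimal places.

d_min ≈ 0.14

For two independent groups of n = 570 each: d_min = (z_{α} + z_β)·√(2/n).
z-sum = 1.282 + 1.036 = 2.318.
d_min = 2.318 × √(2/570) = 2.318 × 0.0592 = 0.137.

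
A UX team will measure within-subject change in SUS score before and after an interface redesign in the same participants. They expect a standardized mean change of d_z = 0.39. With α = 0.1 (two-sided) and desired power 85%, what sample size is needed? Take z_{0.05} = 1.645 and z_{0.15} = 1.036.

For a paired (one-sample on differences) test: n = ((z_{α/2} + z_β) / d)².
z_{α/2} + z_β = 1.645 + 1.036 = 2.681.
n = (2.681 / 0.39)² = 6.874² = 47.26.
Round up.

n = 48 pairs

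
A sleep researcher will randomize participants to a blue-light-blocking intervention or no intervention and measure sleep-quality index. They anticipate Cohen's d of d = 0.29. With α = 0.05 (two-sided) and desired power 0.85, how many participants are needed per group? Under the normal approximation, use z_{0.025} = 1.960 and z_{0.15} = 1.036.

For two independent groups with equal n: n = 2·((z_{α/2} + z_β) / d)².
z_{α/2} + z_β = 1.960 + 1.036 = 2.996.
n = 2 × (2.996 / 0.29)² = 2 × 10.331² = 2 × 106.73 = 213.5.
Round up to the next whole participant.

n = 214 per group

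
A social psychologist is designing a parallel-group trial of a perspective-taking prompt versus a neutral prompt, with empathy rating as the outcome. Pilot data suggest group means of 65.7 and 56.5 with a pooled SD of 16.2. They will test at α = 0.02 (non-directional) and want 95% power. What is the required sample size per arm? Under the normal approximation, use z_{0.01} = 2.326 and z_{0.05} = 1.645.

Cohen's d = |M₁ − M₂| / SD_pooled = |65.7 − 56.5| / 16.2 = 9.2 / 16.2 = 0.568.
For two independent groups with equal n: n = 2·((z_{α/2} + z_β) / d)².
z_{α/2} + z_β = 2.326 + 1.645 = 3.971.
n = 2 × (3.971 / 0.568)² = 2 × 6.991² = 2 × 48.88 = 97.8.
Round up to the next whole participant.

n = 98 per group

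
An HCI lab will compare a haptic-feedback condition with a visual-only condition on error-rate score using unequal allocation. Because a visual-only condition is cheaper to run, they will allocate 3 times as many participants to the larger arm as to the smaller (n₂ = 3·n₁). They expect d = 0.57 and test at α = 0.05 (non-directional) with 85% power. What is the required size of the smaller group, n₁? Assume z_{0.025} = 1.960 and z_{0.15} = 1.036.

With allocation ratio k = n₂/n₁ = 3, Var(x̄₁−x̄₂) = σ²(1/n₁ + 1/(k·n₁)) = σ²·(k+1)/(k·n₁).
So n₁ = (1 + 1/k)·((z_{α/2} + z_β)/d)² = 1.333 × (2.996/0.57)².
n₁ = 1.333 × 27.63 = 36.8.
Round up: n₁ = 37, giving n₂ = 3 × 37 = 111.

n₁ = 37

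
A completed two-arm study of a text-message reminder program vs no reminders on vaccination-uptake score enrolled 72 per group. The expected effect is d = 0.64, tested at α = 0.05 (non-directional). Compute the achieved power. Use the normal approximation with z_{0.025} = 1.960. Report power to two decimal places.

power ≈ 0.97

For two equal groups, power = Φ(d·√(n/2) − z_{α/2}).
d·√(n/2) = 0.64 × √(72/2) = 0.64 × 6.000 = 3.840.
z_β = 3.840 − 1.960 = 1.880.
Power = Φ(1.880) = 0.970.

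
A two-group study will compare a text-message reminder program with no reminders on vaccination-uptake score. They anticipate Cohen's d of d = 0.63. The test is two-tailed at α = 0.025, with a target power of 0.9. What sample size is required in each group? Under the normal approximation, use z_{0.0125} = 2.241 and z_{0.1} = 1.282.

For two independent groups with equal n: n = 2·((z_{α/2} + z_β) / d)².
z_{α/2} + z_β = 2.241 + 1.282 = 3.523.
n = 2 × (3.523 / 0.63)² = 2 × 5.592² = 2 × 31.27 = 62.5.
Round up to the next whole participant.

n = 63 per group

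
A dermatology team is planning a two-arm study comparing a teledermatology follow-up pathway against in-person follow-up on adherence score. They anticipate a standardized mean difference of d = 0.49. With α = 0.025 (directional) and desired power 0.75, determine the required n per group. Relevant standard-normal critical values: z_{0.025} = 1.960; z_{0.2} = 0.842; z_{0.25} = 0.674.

For two independent groups with equal n: n = 2·((z_{α} + z_β) / d)².
z_{α} + z_β = 1.960 + 0.674 = 2.634.
n = 2 × (2.634 / 0.49)² = 2 × 5.376² = 2 × 28.90 = 57.8.
Round up to the next whole participant.

n = 58 per group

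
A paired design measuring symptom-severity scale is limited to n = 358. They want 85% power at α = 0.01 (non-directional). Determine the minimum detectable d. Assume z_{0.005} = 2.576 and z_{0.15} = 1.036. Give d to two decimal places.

d_min ≈ 0.19

For a single sample (or paired design) of n = 358: d_min = (z_{α/2} + z_β)/√n.
z-sum = 2.576 + 1.036 = 3.612.
d_min = 3.612 / √358 = 3.612 / 18.921 = 0.191.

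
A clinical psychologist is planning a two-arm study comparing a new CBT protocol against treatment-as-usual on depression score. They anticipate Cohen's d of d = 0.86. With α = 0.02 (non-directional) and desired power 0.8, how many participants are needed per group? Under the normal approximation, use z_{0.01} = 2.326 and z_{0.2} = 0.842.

For two independent groups with equal n: n = 2·((z_{α/2} + z_β) / d)².
z_{α/2} + z_β = 2.326 + 0.842 = 3.168.
n = 2 × (3.168 / 0.86)² = 2 × 3.684² = 2 × 13.57 = 27.1.
Round up to the next whole participant.

n = 28 per group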